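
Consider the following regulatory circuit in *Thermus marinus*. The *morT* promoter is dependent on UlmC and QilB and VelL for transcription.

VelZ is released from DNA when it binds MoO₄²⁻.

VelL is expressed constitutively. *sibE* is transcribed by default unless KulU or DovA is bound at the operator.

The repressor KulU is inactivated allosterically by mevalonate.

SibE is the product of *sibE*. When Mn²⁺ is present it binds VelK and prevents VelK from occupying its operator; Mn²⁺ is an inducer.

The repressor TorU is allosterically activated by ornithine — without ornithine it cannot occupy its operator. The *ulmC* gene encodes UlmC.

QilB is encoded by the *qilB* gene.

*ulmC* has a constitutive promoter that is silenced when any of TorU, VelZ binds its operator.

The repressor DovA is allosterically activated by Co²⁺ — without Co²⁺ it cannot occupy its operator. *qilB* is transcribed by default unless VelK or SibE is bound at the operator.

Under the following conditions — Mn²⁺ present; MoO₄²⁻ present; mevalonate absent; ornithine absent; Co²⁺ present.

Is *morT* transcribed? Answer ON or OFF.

Ornithine is absent, so TorU is inactive.
MoO₄²⁻ is present, so VelZ is inactive.
With no repressor bound, *ulmC* is transcribed.
So UlmC is produced and active.
Mn²⁺ is present, so VelK is inactive.
Mevalonate is absent, so KulU is active.
Co²⁺ is present, so DovA is active.
With repressor KulU bound, *sibE* is not transcribed.
So SibE is not produced.
With no repressor bound, *qilB* is transcribed.
So QilB is produced and active.
VelL is produced constitutively and is active.
No repressor is bound and UlmC and QilB and VelL are active, so *morT* is transcribed.

ON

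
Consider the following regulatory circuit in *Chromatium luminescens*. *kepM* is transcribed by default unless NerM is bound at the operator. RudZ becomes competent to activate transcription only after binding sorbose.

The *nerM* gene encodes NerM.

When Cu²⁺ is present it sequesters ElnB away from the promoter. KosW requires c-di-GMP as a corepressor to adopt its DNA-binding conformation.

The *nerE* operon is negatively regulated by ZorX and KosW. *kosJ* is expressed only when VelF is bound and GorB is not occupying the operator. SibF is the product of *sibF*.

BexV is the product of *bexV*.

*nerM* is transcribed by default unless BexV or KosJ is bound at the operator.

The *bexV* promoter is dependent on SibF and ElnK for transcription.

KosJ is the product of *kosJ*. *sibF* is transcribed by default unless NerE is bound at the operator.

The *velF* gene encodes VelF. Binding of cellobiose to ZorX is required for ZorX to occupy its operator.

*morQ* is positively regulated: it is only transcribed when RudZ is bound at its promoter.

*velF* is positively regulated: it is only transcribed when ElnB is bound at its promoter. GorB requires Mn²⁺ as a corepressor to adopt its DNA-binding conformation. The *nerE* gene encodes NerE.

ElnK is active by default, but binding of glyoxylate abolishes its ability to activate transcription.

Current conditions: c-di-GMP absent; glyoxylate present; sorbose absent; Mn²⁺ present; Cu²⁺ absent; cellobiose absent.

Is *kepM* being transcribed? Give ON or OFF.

OFF

Cellobiose is absent, so ZorX is inactive.
c-di-GMP is absent, so KosW is inactive.
With no repressor bound, *nerE* is transcribed.
So NerE is produced and active.
With repressor NerE bound, *sibF* is not transcribed.
So SibF is not produced.
Glyoxylate is present, so ElnK is inactive.
Required activator SibF is absent, so *bexV* is not transcribed.
So BexV is not produced.
Cu²⁺ is absent, so ElnB is active.
No repressor is bound and ElnB is active, so *velF* is transcribed.
So VelF is produced and active.
Mn²⁺ is present, so GorB is active.
With repressor GorB bound, *kosJ* is not transcribed.
So KosJ is not produced.
With no repressor bound, *nerM* is transcribed.
So NerM is produced and active.
With repressor NerM bound, *kepM* is not transcribed.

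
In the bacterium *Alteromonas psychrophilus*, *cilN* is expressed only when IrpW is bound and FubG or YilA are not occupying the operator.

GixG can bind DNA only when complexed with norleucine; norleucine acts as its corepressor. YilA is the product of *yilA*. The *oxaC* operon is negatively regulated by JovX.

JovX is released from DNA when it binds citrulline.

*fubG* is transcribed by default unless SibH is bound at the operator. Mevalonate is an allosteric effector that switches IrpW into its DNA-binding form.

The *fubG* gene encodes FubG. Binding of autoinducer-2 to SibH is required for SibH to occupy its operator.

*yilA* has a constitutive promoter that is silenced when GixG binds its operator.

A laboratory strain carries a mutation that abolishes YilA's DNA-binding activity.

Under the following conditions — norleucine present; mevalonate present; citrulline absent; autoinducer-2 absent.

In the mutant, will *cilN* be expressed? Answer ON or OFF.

OFF

Mevalonate is present, so IrpW is active.
Autoinducer-2 is absent, so SibH is inactive.
With no repressor bound, *fubG* is transcribed.
So FubG is produced and active.
YilA is non-functional in this strain, so it has no effect.
With repressor FubG bound, *cilN* is not transcribed.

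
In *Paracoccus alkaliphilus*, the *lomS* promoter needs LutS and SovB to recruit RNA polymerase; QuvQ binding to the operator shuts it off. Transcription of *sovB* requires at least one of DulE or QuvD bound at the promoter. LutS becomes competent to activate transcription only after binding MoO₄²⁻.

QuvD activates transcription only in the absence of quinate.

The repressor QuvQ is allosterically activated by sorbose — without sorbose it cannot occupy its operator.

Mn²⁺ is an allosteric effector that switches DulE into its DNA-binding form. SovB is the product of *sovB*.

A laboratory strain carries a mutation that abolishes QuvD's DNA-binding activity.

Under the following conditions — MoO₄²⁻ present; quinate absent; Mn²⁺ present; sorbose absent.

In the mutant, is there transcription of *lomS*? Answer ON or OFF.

MoO₄²⁻ is present, so LutS is active.
Sorbose is absent, so QuvQ is inactive.
Mn²⁺ is present, so DulE is active.
QuvD is non-functional in this strain, so it has no effect.
Activator DulE is present, so *sovB* is transcribed.
So SovB is produced and active.
No repressor is bound and LutS and SovB are active, so *lomS* is transcribed.

ON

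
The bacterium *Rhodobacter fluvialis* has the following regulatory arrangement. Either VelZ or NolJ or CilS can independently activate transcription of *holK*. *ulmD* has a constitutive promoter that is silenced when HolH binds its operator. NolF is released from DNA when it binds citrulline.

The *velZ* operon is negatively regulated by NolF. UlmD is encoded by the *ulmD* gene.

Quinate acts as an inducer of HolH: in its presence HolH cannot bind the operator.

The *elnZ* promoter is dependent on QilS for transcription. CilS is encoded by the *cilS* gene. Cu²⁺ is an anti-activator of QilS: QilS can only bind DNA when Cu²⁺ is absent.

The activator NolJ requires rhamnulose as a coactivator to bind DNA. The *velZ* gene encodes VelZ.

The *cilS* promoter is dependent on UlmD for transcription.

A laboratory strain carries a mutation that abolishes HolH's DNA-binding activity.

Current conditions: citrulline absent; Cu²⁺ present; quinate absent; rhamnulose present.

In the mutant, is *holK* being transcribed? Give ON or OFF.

ON

Citrulline is absent, so NolF is active.
With repressor NolF bound, *velZ* is not transcribed.
So VelZ is not produced.
Rhamnulose is present, so NolJ is active.
HolH is non-functional in this strain, so it has no effect.
With no repressor bound, *ulmD* is transcribed.
So UlmD is produced and active.
No repressor is bound and UlmD is active, so *cilS* is transcribed.
So CilS is produced and active.
Activator NolJ is present, so *holK* is transcribed.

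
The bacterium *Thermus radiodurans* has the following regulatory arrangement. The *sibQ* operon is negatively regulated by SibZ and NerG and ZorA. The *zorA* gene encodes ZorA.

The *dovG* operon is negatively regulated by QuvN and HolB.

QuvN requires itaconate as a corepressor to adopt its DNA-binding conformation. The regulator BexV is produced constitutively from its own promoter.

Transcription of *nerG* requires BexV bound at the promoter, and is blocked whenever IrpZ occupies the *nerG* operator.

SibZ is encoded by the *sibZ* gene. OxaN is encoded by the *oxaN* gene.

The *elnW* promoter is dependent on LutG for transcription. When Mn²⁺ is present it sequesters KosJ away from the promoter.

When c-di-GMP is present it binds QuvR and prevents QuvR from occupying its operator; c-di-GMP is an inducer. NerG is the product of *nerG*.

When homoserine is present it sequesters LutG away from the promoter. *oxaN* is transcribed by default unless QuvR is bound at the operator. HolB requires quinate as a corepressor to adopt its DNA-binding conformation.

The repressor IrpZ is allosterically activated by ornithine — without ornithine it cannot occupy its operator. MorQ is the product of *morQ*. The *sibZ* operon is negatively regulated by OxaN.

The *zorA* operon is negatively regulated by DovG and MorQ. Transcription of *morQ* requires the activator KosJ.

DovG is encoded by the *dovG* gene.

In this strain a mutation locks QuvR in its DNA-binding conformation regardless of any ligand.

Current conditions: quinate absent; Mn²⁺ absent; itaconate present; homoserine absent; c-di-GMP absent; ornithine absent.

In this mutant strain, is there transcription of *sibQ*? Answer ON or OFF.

OFF

QuvR is constitutively active in this strain.
With repressor QuvR bound, *oxaN* is not transcribed.
So OxaN is not produced.
With no repressor bound, *sibZ* is transcribed.
So SibZ is produced and active.
BexV is produced constitutively and is active.
Ornithine is absent, so IrpZ is inactive.
No repressor is bound and BexV is active, so *nerG* is transcribed.
So NerG is produced and active.
Itaconate is present, so QuvN is active.
Quinate is absent, so HolB is inactive.
With repressor QuvN bound, *dovG* is not transcribed.
So DovG is not produced.
Mn²⁺ is absent, so KosJ is active.
No repressor is bound and KosJ is active, so *morQ* is transcribed.
So MorQ is produced and active.
With repressor MorQ bound, *zorA* is not transcribed.
So ZorA is not produced.
With repressor SibZ bound, *sibQ* is not transcribed.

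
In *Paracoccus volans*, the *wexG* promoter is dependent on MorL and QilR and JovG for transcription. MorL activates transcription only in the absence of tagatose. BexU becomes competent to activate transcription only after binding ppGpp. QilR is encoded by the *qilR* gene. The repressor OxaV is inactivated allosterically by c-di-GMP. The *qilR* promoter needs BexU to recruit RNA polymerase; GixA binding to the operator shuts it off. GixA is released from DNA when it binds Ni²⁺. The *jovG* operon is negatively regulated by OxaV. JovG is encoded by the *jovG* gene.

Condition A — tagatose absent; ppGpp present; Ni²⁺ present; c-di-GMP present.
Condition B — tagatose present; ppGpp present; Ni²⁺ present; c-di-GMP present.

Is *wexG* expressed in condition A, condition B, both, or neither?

Condition A:
Tagatose is absent, so MorL is active.
ppGpp is present, so BexU is active.
Ni²⁺ is present, so GixA is inactive.
No repressor is bound and BexU is active, so *qilR* is transcribed.
So QilR is produced and active.
c-di-GMP is present, so OxaV is inactive.
With no repressor bound, *jovG* is transcribed.
So JovG is produced and active.
No repressor is bound and MorL and QilR and JovG are active, so *wexG* is transcribed.
→ *wexG* is ON in A.
Condition B:
Tagatose is present, so MorL is inactive.
ppGpp is present, so BexU is active.
Ni²⁺ is present, so GixA is inactive.
No repressor is bound and BexU is active, so *qilR* is transcribed.
So QilR is produced and active.
c-di-GMP is present, so OxaV is inactive.
With no repressor bound, *jovG* is transcribed.
So JovG is produced and active.
Required activator MorL is absent, so *wexG* is not transcribed.
→ *wexG* is OFF in B.

A only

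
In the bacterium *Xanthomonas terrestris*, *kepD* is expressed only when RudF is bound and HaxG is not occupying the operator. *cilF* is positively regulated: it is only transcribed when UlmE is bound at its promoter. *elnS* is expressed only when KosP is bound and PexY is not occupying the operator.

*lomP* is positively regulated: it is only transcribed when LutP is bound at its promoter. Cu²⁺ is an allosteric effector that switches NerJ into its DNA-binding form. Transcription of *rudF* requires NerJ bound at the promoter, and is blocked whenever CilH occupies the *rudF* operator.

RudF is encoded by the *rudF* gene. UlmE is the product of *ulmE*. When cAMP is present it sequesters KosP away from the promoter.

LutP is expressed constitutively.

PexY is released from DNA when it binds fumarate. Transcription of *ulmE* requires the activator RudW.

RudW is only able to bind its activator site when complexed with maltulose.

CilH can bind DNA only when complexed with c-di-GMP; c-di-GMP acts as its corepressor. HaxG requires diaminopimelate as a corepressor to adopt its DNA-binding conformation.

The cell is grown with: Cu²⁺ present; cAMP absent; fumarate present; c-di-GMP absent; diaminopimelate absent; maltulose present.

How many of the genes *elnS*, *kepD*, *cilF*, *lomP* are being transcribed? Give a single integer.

4

cAMP is absent, so KosP is active.
Fumarate is present, so PexY is inactive.
No repressor is bound and KosP is active, so *elnS* is transcribed.
→ *elnS* is ON.
c-di-GMP is absent, so CilH is inactive.
Cu²⁺ is present, so NerJ is active.
No repressor is bound and NerJ is active, so *rudF* is transcribed.
So RudF is produced and active.
Diaminopimelate is absent, so HaxG is inactive.
No repressor is bound and RudF is active, so *kepD* is transcribed.
→ *kepD* is ON.
Maltulose is present, so RudW is active.
No repressor is bound and RudW is active, so *ulmE* is transcribed.
So UlmE is produced and active.
No repressor is bound and UlmE is active, so *cilF* is transcribed.
→ *cilF* is ON.
LutP is produced constitutively and is active.
No repressor is bound and LutP is active, so *lomP* is transcribed.
→ *lomP* is ON.
4 of the 4 genes are transcribed.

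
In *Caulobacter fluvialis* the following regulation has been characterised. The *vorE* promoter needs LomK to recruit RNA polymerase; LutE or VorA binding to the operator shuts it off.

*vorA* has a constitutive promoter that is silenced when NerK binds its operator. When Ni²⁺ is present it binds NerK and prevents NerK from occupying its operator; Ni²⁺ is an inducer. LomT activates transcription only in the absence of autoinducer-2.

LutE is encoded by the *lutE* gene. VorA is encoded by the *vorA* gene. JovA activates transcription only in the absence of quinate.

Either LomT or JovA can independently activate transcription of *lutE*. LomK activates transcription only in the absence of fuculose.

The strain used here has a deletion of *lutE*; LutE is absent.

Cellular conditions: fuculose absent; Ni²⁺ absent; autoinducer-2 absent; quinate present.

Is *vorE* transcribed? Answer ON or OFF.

ON

Fuculose is absent, so LomK is active.
LutE is non-functional in this strain, so it has no effect.
Ni²⁺ is absent, so NerK is active.
With repressor NerK bound, *vorA* is not transcribed.
So VorA is not produced.
No repressor is bound and LomK is active, so *vorE* is transcribed.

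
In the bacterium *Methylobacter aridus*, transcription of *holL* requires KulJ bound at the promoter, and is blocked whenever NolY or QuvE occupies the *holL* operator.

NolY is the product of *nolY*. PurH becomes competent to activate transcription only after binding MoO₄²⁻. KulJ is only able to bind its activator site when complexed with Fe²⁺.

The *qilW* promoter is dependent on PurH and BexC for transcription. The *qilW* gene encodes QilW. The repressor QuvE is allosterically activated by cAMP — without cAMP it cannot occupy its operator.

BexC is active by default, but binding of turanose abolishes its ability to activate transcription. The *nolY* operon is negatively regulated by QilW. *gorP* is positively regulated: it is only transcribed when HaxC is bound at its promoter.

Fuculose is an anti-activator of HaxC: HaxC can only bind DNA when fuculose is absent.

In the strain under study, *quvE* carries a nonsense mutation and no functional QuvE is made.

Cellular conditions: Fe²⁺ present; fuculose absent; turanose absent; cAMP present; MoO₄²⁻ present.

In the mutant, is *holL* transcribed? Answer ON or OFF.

ON

MoO₄²⁻ is present, so PurH is active.
Turanose is absent, so BexC is active.
No repressor is bound and PurH and BexC are active, so *qilW* is transcribed.
So QilW is produced and active.
With repressor QilW bound, *nolY* is not transcribed.
So NolY is not produced.
Fe²⁺ is present, so KulJ is active.
QuvE is non-functional in this strain, so it has no effect.
No repressor is bound and KulJ is active, so *holL* is transcribed.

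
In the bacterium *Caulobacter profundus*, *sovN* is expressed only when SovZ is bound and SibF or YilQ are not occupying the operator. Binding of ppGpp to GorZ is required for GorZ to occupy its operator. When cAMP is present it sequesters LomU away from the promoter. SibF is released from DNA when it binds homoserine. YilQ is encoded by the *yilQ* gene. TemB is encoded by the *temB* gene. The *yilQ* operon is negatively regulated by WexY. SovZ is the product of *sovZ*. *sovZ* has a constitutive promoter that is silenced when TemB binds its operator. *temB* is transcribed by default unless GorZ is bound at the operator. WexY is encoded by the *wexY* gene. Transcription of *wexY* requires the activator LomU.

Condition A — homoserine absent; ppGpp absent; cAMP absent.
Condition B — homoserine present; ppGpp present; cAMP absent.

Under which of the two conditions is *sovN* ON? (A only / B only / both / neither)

Condition A:
Homoserine is absent, so SibF is active.
ppGpp is absent, so GorZ is inactive.
With no repressor bound, *temB* is transcribed.
So TemB is produced and active.
With repressor TemB bound, *sovZ* is not transcribed.
So SovZ is not produced.
cAMP is absent, so LomU is active.
No repressor is bound and LomU is active, so *wexY* is transcribed.
So WexY is produced and active.
With repressor WexY bound, *yilQ* is not transcribed.
So YilQ is not produced.
With repressor SibF bound, *sovN* is not transcribed.
→ *sovN* is OFF in A.
Condition B:
Homoserine is present, so SibF is inactive.
ppGpp is present, so GorZ is active.
With repressor GorZ bound, *temB* is not transcribed.
So TemB is not produced.
With no repressor bound, *sovZ* is transcribed.
So SovZ is produced and active.
cAMP is absent, so LomU is active.
No repressor is bound and LomU is active, so *wexY* is transcribed.
So WexY is produced and active.
With repressor WexY bound, *yilQ* is not transcribed.
So YilQ is not produced.
No repressor is bound and SovZ is active, so *sovN* is transcribed.
→ *sovN* is ON in B.

B only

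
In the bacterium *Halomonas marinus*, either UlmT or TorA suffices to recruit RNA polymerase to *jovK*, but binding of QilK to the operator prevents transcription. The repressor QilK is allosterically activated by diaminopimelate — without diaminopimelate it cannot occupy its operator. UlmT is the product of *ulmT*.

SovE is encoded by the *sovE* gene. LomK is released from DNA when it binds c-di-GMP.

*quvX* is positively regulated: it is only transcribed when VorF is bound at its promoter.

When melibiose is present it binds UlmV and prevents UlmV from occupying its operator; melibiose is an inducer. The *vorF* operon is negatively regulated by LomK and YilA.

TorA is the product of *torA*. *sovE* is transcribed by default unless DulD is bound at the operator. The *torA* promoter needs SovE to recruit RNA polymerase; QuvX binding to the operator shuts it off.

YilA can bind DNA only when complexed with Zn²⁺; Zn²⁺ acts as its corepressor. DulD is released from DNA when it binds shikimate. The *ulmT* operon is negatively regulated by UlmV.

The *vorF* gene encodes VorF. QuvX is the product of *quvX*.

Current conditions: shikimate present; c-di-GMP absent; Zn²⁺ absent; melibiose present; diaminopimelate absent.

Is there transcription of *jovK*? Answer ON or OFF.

Diaminopimelate is absent, so QilK is inactive.
Melibiose is present, so UlmV is inactive.
With no repressor bound, *ulmT* is transcribed.
So UlmT is produced and active.
c-di-GMP is absent, so LomK is active.
Zn²⁺ is absent, so YilA is inactive.
With repressor LomK bound, *vorF* is not transcribed.
So VorF is not produced.
Required activator VorF is absent, so *quvX* is not transcribed.
So QuvX is not produced.
Shikimate is present, so DulD is inactive.
With no repressor bound, *sovE* is transcribed.
So SovE is produced and active.
No repressor is bound and SovE is active, so *torA* is transcribed.
So TorA is produced and active.
Activator UlmT is present, so *jovK* is transcribed.

ON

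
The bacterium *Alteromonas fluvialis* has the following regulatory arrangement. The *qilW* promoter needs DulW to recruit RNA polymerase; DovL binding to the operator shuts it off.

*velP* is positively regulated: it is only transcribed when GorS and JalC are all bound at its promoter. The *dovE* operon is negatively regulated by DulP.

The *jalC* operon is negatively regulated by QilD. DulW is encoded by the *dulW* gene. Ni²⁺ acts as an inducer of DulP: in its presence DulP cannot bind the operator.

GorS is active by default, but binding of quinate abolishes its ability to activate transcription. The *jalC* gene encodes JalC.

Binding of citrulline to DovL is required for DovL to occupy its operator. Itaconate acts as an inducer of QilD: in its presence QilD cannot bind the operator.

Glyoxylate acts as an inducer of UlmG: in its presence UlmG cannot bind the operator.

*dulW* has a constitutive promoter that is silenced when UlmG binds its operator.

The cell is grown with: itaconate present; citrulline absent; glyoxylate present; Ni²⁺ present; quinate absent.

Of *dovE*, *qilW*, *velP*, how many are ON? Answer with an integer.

3

Ni²⁺ is present, so DulP is inactive.
With no repressor bound, *dovE* is transcribed.
→ *dovE* is ON.
Citrulline is absent, so DovL is inactive.
Glyoxylate is present, so UlmG is inactive.
With no repressor bound, *dulW* is transcribed.
So DulW is produced and active.
No repressor is bound and DulW is active, so *qilW* is transcribed.
→ *qilW* is ON.
Quinate is absent, so GorS is active.
Itaconate is present, so QilD is inactive.
With no repressor bound, *jalC* is transcribed.
So JalC is produced and active.
No repressor is bound and GorS and JalC are active, so *velP* is transcribed.
→ *velP* is ON.
3 of the 3 genes are transcribed.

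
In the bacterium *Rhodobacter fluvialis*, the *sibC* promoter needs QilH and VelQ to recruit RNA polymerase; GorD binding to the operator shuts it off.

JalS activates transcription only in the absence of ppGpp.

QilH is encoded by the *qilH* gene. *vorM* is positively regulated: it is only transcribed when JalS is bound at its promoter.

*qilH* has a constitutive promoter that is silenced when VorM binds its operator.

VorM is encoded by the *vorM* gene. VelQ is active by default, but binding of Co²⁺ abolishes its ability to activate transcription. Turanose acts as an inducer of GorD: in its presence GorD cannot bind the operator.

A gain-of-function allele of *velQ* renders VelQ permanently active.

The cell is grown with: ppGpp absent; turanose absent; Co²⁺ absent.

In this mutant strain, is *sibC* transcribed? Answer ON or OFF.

Turanose is absent, so GorD is active.
ppGpp is absent, so JalS is active.
No repressor is bound and JalS is active, so *vorM* is transcribed.
So VorM is produced and active.
With repressor VorM bound, *qilH* is not transcribed.
So QilH is not produced.
VelQ is constitutively active in this strain.
With repressor GorD bound, *sibC* is not transcribed.

OFF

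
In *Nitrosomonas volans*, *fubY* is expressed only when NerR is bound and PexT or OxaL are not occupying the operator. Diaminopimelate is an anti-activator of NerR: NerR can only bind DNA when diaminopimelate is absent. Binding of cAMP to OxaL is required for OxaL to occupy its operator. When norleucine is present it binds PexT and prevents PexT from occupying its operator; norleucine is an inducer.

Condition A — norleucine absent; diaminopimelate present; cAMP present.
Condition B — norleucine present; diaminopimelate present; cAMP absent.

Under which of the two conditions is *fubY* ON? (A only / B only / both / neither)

neither

Condition A:
Norleucine is absent, so PexT is active.
Diaminopimelate is present, so NerR is inactive.
cAMP is present, so OxaL is active.
With repressor PexT bound, *fubY* is not transcribed.
→ *fubY* is OFF in A.
Condition B:
Norleucine is present, so PexT is inactive.
Diaminopimelate is present, so NerR is inactive.
cAMP is absent, so OxaL is inactive.
Required activator NerR is absent, so *fubY* is not transcribed.
→ *fubY* is OFF in B.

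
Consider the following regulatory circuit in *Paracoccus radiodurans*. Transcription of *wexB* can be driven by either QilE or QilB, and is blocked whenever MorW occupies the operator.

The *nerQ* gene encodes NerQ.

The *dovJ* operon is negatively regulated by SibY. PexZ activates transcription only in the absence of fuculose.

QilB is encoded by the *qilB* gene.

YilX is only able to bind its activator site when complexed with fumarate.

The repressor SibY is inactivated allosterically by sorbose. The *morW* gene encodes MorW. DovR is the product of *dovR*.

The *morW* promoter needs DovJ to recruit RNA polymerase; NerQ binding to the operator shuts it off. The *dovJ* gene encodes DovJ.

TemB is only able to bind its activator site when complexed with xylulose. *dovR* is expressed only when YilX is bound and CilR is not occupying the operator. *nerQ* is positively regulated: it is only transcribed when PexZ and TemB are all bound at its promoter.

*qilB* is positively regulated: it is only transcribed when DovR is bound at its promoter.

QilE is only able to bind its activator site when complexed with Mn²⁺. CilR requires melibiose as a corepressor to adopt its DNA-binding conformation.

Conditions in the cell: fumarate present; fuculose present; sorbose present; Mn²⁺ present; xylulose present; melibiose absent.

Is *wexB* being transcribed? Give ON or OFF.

Sorbose is present, so SibY is inactive.
With no repressor bound, *dovJ* is transcribed.
So DovJ is produced and active.
Fuculose is present, so PexZ is inactive.
Xylulose is present, so TemB is active.
Required activator PexZ is absent, so *nerQ* is not transcribed.
So NerQ is not produced.
No repressor is bound and DovJ is active, so *morW* is transcribed.
So MorW is produced and active.
Mn²⁺ is present, so QilE is active.
Fumarate is present, so YilX is active.
Melibiose is absent, so CilR is inactive.
No repressor is bound and YilX is active, so *dovR* is transcribed.
So DovR is produced and active.
No repressor is bound and DovR is active, so *qilB* is transcribed.
So QilB is produced and active.
With repressor MorW bound, *wexB* is not transcribed.

OFF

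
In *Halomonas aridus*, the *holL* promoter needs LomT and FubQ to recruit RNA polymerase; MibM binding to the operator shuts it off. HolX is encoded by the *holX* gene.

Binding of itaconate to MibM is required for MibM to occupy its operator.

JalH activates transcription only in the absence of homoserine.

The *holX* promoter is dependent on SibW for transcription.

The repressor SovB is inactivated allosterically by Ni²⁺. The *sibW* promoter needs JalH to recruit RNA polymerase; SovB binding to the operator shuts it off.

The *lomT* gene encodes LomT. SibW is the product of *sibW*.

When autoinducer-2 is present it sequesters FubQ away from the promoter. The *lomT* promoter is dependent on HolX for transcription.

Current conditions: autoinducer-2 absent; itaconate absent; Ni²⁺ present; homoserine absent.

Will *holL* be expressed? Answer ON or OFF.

ON

Homoserine is absent, so JalH is active.
Ni²⁺ is present, so SovB is inactive.
No repressor is bound and JalH is active, so *sibW* is transcribed.
So SibW is produced and active.
No repressor is bound and SibW is active, so *holX* is transcribed.
So HolX is produced and active.
No repressor is bound and HolX is active, so *lomT* is transcribed.
So LomT is produced and active.
Autoinducer-2 is absent, so FubQ is active.
Itaconate is absent, so MibM is inactive.
No repressor is bound and LomT and FubQ are active, so *holL* is transcribed.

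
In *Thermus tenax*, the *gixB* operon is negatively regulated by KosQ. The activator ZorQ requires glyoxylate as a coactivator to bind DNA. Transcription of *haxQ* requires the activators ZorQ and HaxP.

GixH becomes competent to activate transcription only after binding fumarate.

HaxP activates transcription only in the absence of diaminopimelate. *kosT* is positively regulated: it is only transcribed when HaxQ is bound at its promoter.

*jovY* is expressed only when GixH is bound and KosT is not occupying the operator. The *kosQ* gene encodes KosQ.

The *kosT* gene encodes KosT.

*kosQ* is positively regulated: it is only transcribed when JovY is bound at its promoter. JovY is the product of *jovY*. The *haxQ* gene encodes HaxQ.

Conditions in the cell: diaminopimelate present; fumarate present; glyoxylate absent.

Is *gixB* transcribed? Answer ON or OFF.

OFF

Glyoxylate is absent, so ZorQ is inactive.
Diaminopimelate is present, so HaxP is inactive.
Required activator ZorQ is absent, so *haxQ* is not transcribed.
So HaxQ is not produced.
Required activator HaxQ is absent, so *kosT* is not transcribed.
So KosT is not produced.
Fumarate is present, so GixH is active.
No repressor is bound and GixH is active, so *jovY* is transcribed.
So JovY is produced and active.
No repressor is bound and JovY is active, so *kosQ* is transcribed.
So KosQ is produced and active.
With repressor KosQ bound, *gixB* is not transcribed.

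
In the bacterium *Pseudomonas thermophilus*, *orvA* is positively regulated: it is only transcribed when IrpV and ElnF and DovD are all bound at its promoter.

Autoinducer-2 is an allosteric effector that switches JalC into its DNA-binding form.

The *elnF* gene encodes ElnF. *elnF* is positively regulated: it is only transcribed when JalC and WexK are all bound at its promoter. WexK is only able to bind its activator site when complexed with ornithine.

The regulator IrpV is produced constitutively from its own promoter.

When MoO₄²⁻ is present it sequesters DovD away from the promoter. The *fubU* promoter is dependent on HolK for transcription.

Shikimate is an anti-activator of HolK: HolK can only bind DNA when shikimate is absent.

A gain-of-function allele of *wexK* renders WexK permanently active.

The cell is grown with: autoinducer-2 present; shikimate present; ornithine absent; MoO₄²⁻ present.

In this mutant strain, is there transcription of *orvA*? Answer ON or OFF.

OFF

IrpV is produced constitutively and is active.
Autoinducer-2 is present, so JalC is active.
WexK is constitutively active in this strain.
No repressor is bound and JalC and WexK are active, so *elnF* is transcribed.
So ElnF is produced and active.
MoO₄²⁻ is present, so DovD is inactive.
Required activator DovD is absent, so *orvA* is not transcribed.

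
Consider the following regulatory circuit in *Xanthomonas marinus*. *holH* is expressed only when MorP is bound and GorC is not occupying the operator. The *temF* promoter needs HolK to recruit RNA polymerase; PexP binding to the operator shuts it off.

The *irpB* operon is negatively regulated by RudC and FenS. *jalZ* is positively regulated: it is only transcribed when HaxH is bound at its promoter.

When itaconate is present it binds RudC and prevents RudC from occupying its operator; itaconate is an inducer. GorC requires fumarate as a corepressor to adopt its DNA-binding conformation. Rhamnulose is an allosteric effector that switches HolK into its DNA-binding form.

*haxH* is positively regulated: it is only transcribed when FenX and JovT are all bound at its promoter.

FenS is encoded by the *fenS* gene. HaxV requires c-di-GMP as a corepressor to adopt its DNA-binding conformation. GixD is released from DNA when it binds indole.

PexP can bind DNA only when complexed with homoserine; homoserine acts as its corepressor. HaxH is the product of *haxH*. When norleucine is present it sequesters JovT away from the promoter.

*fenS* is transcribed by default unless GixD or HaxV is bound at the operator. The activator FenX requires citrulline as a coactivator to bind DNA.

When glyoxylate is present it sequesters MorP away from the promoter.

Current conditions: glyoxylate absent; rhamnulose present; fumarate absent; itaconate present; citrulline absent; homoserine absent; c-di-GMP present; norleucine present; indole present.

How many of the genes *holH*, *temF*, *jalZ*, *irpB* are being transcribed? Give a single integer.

Fumarate is absent, so GorC is inactive.
Glyoxylate is absent, so MorP is active.
No repressor is bound and MorP is active, so *holH* is transcribed.
→ *holH* is ON.
Rhamnulose is present, so HolK is active.
Homoserine is absent, so PexP is inactive.
No repressor is bound and HolK is active, so *temF* is transcribed.
→ *temF* is ON.
Citrulline is absent, so FenX is inactive.
Norleucine is present, so JovT is inactive.
Required activator FenX is absent, so *haxH* is not transcribed.
So HaxH is not produced.
Required activator HaxH is absent, so *jalZ* is not transcribed.
→ *jalZ* is OFF.
Itaconate is present, so RudC is inactive.
Indole is present, so GixD is inactive.
c-di-GMP is present, so HaxV is active.
With repressor HaxV bound, *fenS* is not transcribed.
So FenS is not produced.
With no repressor bound, *irpB* is transcribed.
→ *irpB* is ON.
3 of the 4 genes are transcribed.

3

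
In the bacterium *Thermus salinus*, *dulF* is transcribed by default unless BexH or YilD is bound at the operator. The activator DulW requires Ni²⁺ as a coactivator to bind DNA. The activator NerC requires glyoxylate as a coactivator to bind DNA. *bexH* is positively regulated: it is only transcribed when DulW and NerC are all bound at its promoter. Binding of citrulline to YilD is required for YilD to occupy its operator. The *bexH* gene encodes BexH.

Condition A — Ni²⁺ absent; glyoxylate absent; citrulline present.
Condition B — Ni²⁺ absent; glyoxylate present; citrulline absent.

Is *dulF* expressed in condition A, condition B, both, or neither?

B only

Condition A:
Ni²⁺ is absent, so DulW is inactive.
Glyoxylate is absent, so NerC is inactive.
Required activator DulW is absent, so *bexH* is not transcribed.
So BexH is not produced.
Citrulline is present, so YilD is active.
With repressor YilD bound, *dulF* is not transcribed.
→ *dulF* is OFF in A.
Condition B:
Ni²⁺ is absent, so DulW is inactive.
Glyoxylate is present, so NerC is active.
Required activator DulW is absent, so *bexH* is not transcribed.
So BexH is not produced.
Citrulline is absent, so YilD is inactive.
With no repressor bound, *dulF* is transcribed.
→ *dulF* is ON in B.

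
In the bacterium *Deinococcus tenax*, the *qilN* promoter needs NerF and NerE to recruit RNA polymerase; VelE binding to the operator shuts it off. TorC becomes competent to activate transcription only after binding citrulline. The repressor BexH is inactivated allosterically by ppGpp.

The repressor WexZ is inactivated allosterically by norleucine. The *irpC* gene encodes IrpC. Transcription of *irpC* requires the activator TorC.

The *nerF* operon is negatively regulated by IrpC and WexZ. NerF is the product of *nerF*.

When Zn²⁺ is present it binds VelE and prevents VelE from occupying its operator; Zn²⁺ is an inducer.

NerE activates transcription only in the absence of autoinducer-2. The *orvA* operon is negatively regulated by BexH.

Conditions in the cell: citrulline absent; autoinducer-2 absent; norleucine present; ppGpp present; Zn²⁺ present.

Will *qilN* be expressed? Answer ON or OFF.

ON

Citrulline is absent, so TorC is inactive.
Required activator TorC is absent, so *irpC* is not transcribed.
So IrpC is not produced.
Norleucine is present, so WexZ is inactive.
With no repressor bound, *nerF* is transcribed.
So NerF is produced and active.
Zn²⁺ is present, so VelE is inactive.
Autoinducer-2 is absent, so NerE is active.
No repressor is bound and NerF and NerE are active, so *qilN* is transcribed.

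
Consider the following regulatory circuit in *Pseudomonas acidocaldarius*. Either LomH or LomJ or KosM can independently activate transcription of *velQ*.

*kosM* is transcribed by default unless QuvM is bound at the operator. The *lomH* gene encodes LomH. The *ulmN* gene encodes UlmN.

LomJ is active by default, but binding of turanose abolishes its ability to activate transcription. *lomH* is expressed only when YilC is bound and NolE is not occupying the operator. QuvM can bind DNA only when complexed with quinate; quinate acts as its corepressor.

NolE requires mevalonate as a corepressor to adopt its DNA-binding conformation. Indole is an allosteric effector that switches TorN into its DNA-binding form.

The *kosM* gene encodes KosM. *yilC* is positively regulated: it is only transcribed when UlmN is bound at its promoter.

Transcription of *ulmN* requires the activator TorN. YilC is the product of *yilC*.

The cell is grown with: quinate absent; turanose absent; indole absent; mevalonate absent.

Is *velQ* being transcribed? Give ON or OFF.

Indole is absent, so TorN is inactive.
Required activator TorN is absent, so *ulmN* is not transcribed.
So UlmN is not produced.
Required activator UlmN is absent, so *yilC* is not transcribed.
So YilC is not produced.
Mevalonate is absent, so NolE is inactive.
Required activator YilC is absent, so *lomH* is not transcribed.
So LomH is not produced.
Turanose is absent, so LomJ is active.
Quinate is absent, so QuvM is inactive.
With no repressor bound, *kosM* is transcribed.
So KosM is produced and active.
Activator LomJ is present, so *velQ* is transcribed.

ON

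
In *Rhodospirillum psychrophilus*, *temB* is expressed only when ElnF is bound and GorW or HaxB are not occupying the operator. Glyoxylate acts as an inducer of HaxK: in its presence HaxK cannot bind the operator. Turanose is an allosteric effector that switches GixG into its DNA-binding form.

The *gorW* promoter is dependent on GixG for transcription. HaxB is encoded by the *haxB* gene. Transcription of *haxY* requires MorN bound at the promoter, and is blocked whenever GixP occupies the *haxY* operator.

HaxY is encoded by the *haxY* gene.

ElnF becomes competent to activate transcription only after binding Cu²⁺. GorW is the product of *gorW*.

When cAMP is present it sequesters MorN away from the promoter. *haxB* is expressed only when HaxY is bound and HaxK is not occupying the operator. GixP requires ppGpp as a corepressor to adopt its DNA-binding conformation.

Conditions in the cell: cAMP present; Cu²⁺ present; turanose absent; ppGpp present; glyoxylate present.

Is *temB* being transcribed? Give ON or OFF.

Turanose is absent, so GixG is inactive.
Required activator GixG is absent, so *gorW* is not transcribed.
So GorW is not produced.
Cu²⁺ is present, so ElnF is active.
ppGpp is present, so GixP is active.
cAMP is present, so MorN is inactive.
With repressor GixP bound, *haxY* is not transcribed.
So HaxY is not produced.
Glyoxylate is present, so HaxK is inactive.
Required activator HaxY is absent, so *haxB* is not transcribed.
So HaxB is not produced.
No repressor is bound and ElnF is active, so *temB* is transcribed.

ON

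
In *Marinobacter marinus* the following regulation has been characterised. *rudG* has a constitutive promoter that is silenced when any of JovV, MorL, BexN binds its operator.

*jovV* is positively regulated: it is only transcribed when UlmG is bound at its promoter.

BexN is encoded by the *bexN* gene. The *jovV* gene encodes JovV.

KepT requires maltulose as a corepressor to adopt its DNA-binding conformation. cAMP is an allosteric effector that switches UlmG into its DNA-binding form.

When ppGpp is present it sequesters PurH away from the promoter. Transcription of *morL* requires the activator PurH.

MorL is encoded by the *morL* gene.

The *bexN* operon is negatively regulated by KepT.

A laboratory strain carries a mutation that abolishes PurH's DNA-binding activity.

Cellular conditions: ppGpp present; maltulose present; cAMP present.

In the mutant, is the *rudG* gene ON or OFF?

OFF

cAMP is present, so UlmG is active.
No repressor is bound and UlmG is active, so *jovV* is transcribed.
So JovV is produced and active.
PurH is non-functional in this strain, so it has no effect.
Required activator PurH is absent, so *morL* is not transcribed.
So MorL is not produced.
Maltulose is present, so KepT is active.
With repressor KepT bound, *bexN* is not transcribed.
So BexN is not produced.
With repressor JovV bound, *rudG* is not transcribed.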